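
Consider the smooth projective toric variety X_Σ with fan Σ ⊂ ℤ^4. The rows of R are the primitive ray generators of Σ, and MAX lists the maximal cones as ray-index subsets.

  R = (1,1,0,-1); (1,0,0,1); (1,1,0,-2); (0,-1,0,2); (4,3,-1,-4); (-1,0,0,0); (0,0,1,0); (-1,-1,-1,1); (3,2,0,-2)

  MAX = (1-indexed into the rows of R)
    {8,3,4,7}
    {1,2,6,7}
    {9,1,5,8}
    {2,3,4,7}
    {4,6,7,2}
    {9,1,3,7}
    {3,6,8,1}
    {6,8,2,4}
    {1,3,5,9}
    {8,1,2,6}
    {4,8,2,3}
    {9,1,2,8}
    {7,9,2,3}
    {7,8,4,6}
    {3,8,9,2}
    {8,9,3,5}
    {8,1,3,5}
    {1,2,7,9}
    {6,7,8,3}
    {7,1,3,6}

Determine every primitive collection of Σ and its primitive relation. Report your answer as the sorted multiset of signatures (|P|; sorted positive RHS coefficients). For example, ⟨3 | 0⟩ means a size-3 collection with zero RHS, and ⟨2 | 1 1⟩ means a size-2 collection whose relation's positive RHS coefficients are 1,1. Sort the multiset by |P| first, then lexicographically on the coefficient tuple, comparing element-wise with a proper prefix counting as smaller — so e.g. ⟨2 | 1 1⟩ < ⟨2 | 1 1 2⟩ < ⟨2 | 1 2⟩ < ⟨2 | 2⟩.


The 14 primitive collections of Σ (r=9, n=4):

  P={1,4}:  v_{1} + v_{4} = v_{2}  ⇒ sig = ⟨2 | 1⟩
  P={5,7}:  v_{5} + v_{7} = v_{3} + v_{9}  ⇒ sig = ⟨2 | 1 1⟩
  P={4,5}:  v_{4} + v_{5} = v_{2} + v_{3} + v_{8} + v_{9}  ⇒ sig = ⟨2 | 1 1 1 1⟩
  P={5,6}:  v_{5} + v_{6} = 3·v_{1} + v_{3} + v_{8}  ⇒ sig = ⟨2 | 1 1 3⟩
  P={2,5}:  v_{2} + v_{5} = v_{8} + 2·v_{9}  ⇒ sig = ⟨2 | 1 2⟩
  P={4,9}:  v_{4} + v_{9} = 2·v_{2} + v_{3}  ⇒ sig = ⟨2 | 1 2⟩
  P={6,9}:  v_{6} + v_{9} = 2·v_{1}  ⇒ sig = ⟨2 | 2⟩
  P={1,7,8}:  v_{1} + v_{7} + v_{8} = 0  ⇒ sig = ⟨3 | 0⟩
  P={3,4,6}:  v_{3} + v_{4} + v_{6} = 0  ⇒ sig = ⟨3 | 0⟩
  P={1,2,3}:  v_{1} + v_{2} + v_{3} = v_{9}  ⇒ sig = ⟨3 | 1⟩
  P={2,3,6}:  v_{2} + v_{3} + v_{6} = v_{1}  ⇒ sig = ⟨3 | 1⟩
  P={2,7,8}:  v_{2} + v_{7} + v_{8} = v_{4}  ⇒ sig = ⟨3 | 1⟩
  P={7,8,9}:  v_{7} + v_{8} + v_{9} = v_{2} + v_{3}  ⇒ sig = ⟨3 | 1 1⟩
  P={1,3,8,9}:  v_{1} + v_{3} + v_{8} + v_{9} = v_{5}  ⇒ sig = ⟨4 | 1⟩

so the primitive-relation signature multiset is
[⟨2 | 1⟩, ⟨2 | 1 1⟩, ⟨2 | 1 1 1 1⟩, ⟨2 | 1 1 3⟩, ⟨2 | 1 2⟩, ⟨2 | 1 2⟩, ⟨2 | 2⟩, ⟨3 | 0⟩, ⟨3 | 0⟩, ⟨3 | 1⟩, ⟨3 | 1⟩, ⟨3 | 1⟩, ⟨3 | 1 1⟩, ⟨4 | 1⟩]


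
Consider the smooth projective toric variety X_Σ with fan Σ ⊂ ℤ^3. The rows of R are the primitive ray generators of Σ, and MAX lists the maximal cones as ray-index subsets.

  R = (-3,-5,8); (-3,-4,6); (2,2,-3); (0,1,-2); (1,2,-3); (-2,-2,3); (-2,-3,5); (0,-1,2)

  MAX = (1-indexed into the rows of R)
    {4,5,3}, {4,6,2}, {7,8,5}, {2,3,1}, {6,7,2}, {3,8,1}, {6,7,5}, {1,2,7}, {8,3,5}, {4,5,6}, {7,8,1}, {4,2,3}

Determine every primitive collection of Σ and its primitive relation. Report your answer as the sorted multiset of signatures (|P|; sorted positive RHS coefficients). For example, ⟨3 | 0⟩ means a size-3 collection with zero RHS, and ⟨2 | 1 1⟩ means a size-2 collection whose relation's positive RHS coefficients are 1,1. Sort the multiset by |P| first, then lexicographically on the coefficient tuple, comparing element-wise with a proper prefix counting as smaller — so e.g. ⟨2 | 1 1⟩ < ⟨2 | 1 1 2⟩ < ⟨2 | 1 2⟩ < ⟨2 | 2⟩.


10 minimal non-faces of Δ(Σ) (on 8 rays):

  P = {3,6}:  v_{3} + v_{6} = 0  →  sig = ⟨2 | 0⟩
  P = {4,8}:  v_{4} + v_{8} = 0  →  sig = ⟨2 | 0⟩
  P = {1,4}:  v_{1} + v_{4} = v_{2}  →  sig = ⟨2 | 1⟩
  P = {1,5}:  v_{1} + v_{5} = v_{7}  →  sig = ⟨2 | 1⟩
  P = {2,5}:  v_{2} + v_{5} = v_{6}  →  sig = ⟨2 | 1⟩
  P = {2,8}:  v_{2} + v_{8} = v_{1}  →  sig = ⟨2 | 1⟩
  P = {3,7}:  v_{3} + v_{7} = v_{8}  →  sig = ⟨2 | 1⟩
  P = {4,7}:  v_{4} + v_{7} = v_{6}  →  sig = ⟨2 | 1⟩
  P = {6,8}:  v_{6} + v_{8} = v_{7}  →  sig = ⟨2 | 1⟩
  P = {1,6}:  v_{1} + v_{6} = v_{2} + v_{7}  →  sig = ⟨2 | 1 1⟩

Sorted signature multiset PRS(X):
    ⟨2 | 0⟩
    ⟨2 | 0⟩
    ⟨2 | 1⟩
    ⟨2 | 1⟩
    ⟨2 | 1⟩
    ⟨2 | 1⟩
    ⟨2 | 1⟩
    ⟨2 | 1⟩
    ⟨2 | 1⟩
    ⟨2 | 1 1⟩


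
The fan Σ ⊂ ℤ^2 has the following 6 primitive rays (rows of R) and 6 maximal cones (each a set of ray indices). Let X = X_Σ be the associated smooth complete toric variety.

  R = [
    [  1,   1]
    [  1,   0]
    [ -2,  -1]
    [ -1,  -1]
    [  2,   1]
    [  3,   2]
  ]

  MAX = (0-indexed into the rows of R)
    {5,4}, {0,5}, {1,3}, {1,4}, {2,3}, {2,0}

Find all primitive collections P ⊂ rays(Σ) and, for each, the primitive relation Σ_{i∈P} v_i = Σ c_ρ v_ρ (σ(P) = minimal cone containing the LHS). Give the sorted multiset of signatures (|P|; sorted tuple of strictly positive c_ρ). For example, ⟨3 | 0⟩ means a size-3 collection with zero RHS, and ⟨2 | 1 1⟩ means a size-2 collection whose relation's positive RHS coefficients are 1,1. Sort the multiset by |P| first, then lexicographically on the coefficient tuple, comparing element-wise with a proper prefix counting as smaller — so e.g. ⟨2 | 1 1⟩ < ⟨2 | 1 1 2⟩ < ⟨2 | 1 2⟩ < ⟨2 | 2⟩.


|primitive collections| = 9. Relations:

  {0,3}:  v_{0} + v_{3} = 0  ⟹  sig = ⟨2 | 0⟩
  {2,4}:  v_{2} + v_{4} = 0  ⟹  sig = ⟨2 | 0⟩
  {0,1}:  v_{0} + v_{1} = v_{4}  ⟹  sig = ⟨2 | 1⟩
  {0,4}:  v_{0} + v_{4} = v_{5}  ⟹  sig = ⟨2 | 1⟩
  {1,2}:  v_{1} + v_{2} = v_{3}  ⟹  sig = ⟨2 | 1⟩
  {2,5}:  v_{2} + v_{5} = v_{0}  ⟹  sig = ⟨2 | 1⟩
  {3,4}:  v_{3} + v_{4} = v_{1}  ⟹  sig = ⟨2 | 1⟩
  {3,5}:  v_{3} + v_{5} = v_{4}  ⟹  sig = ⟨2 | 1⟩
  {1,5}:  v_{1} + v_{5} = 2·v_{4}  ⟹  sig = ⟨2 | 2⟩

Sorted signature multiset PRS(X):
    |P|=2: 9 collections, coeffs (), (), (1), (1), (1), (1), (1), (1), (2)


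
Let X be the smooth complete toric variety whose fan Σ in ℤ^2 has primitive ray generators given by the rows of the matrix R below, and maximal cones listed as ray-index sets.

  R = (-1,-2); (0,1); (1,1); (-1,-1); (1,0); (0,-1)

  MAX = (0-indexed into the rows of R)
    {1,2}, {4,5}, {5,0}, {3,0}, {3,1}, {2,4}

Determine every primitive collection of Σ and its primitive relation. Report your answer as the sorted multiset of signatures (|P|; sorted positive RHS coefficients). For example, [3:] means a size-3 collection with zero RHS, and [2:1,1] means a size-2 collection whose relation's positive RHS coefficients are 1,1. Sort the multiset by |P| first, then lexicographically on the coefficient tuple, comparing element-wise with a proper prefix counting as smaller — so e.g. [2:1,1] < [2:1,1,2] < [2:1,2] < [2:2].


Minimal non-faces — 9 found among 6 rays, 6 max cones:

  P = {1,5}:  v_{1} + v_{5} = 0 ; sig = [2:]
  P = {2,3}:  v_{2} + v_{3} = 0 ; sig = [2:]
  P = {0,1}:  v_{0} + v_{1} = v_{3} ; sig = [2:1]
  P = {0,2}:  v_{0} + v_{2} = v_{5} ; sig = [2:1]
  P = {1,4}:  v_{1} + v_{4} = v_{2} ; sig = [2:1]
  P = {2,5}:  v_{2} + v_{5} = v_{4} ; sig = [2:1]
  P = {3,4}:  v_{3} + v_{4} = v_{5} ; sig = [2:1]
  P = {3,5}:  v_{3} + v_{5} = v_{0} ; sig = [2:1]
  P = {0,4}:  v_{0} + v_{4} = 2·v_{5} ; sig = [2:2]

Hence PRS(X_Σ) =
{ [2:] ×2,  [2:1] ×6,  [2:2] }


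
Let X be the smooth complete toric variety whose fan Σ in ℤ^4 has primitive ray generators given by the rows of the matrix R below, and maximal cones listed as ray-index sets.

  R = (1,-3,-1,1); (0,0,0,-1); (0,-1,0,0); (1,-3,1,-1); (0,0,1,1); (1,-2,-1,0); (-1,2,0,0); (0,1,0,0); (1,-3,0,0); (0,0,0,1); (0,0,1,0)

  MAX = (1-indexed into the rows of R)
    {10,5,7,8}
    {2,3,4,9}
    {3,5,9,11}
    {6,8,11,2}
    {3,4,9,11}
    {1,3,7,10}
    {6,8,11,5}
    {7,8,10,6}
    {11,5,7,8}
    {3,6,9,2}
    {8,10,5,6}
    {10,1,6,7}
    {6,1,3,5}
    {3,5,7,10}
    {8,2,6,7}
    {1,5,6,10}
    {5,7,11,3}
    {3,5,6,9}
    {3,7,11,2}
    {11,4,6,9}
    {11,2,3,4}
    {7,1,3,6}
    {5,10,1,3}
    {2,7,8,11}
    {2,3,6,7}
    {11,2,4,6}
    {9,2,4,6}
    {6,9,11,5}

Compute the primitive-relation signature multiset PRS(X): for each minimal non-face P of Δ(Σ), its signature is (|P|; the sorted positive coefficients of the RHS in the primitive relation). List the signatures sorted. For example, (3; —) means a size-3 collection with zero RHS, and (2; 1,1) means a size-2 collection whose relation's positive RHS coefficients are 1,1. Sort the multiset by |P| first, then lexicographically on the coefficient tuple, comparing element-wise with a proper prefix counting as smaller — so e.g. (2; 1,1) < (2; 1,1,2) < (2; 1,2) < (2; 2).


Δ(Σ) — 11 vertices, 23 min non-faces:

  P={2,10}:  v_{2} + v_{10} = 0  so sig = (2; —)
  P={3,8}:  v_{3} + v_{8} = 0  so sig = (2; —)
  P={2,5}:  v_{2} + v_{5} = v_{11}  so sig = (2; 1)
  P={7,9}:  v_{7} + v_{9} = v_{3}  so sig = (2; 1)
  P={10,11}:  v_{10} + v_{11} = v_{5}  so sig = (2; 1)
  P={1,2}:  v_{1} + v_{2} = v_{3} + v_{6}  so sig = (2; 1,1)
  P={1,8}:  v_{1} + v_{8} = v_{6} + v_{10}  so sig = (2; 1,1)
  P={4,10}:  v_{4} + v_{10} = v_{9} + v_{11}  so sig = (2; 1,1)
  P={8,9}:  v_{8} + v_{9} = v_{6} + v_{11}  so sig = (2; 1,1)
  P={1,11}:  v_{1} + v_{11} = v_{3} + v_{5} + v_{6}  so sig = (2; 1,1,1)
  P={4,7}:  v_{4} + v_{7} = v_{2} + v_{3} + v_{11}  so sig = (2; 1,1,1)
  P={9,10}:  v_{9} + v_{10} = v_{3} + v_{5} + v_{6}  so sig = (2; 1,1,1)
  P={4,8}:  v_{4} + v_{8} = v_{2} + v_{6} + 2·v_{11}  so sig = (2; 1,1,2)
  P={4,5}:  v_{4} + v_{5} = v_{9} + 2·v_{11}  so sig = (2; 1,2)
  P={1,9}:  v_{1} + v_{9} = 2·v_{3} + v_{5} + 2·v_{6}  so sig = (2; 1,2,2)
  P={1,4}:  v_{1} + v_{4} = 2·v_{9}  so sig = (2; 2)
  P={6,7,11}:  v_{6} + v_{7} + v_{11} = 0  so sig = (3; —)
  P={2,9,11}:  v_{2} + v_{9} + v_{11} = v_{4}  so sig = (3; 1)
  P={3,6,10}:  v_{3} + v_{6} + v_{10} = v_{1}  so sig = (3; 1)
  P={3,6,11}:  v_{3} + v_{6} + v_{11} = v_{9}  so sig = (3; 1)
  P={5,6,7}:  v_{5} + v_{6} + v_{7} = v_{10}  so sig = (3; 1)
  P={1,5,7}:  v_{1} + v_{5} + v_{7} = v_{3} + 2·v_{10}  so sig = (3; 1,2)
  P={3,4,6}:  v_{3} + v_{4} + v_{6} = v_{2} + 2·v_{9}  so sig = (3; 1,2)

so the primitive-relation signature multiset is
[(2; —), (2; —), (2; 1), (2; 1), (2; 1), (2; 1,1), (2; 1,1), (2; 1,1), (2; 1,1), (2; 1,1,1), (2; 1,1,1), (2; 1,1,1), (2; 1,1,2), (2; 1,2), (2; 1,2,2), (2; 2), (3; —), (3; 1), (3; 1), (3; 1), (3; 1), (3; 1,2), (3; 1,2)]


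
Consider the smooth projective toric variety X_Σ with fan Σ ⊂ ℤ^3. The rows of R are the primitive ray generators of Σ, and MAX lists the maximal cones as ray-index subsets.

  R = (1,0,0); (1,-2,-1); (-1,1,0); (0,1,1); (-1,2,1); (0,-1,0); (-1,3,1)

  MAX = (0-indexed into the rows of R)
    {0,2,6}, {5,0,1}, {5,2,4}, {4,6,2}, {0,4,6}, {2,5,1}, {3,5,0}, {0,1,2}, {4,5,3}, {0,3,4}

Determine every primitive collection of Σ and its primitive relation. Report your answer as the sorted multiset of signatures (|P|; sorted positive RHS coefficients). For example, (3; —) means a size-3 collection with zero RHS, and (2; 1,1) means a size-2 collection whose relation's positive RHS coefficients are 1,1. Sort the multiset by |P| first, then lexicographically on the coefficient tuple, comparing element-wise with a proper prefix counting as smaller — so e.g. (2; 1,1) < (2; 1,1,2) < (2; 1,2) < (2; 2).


Δ(Σ) — 7 vertices, 9 min non-faces:

  • {1,4}:  v_{1} + v_{4} = 0  ⇒ sig = (2; —)
  • {2,3}:  v_{2} + v_{3} = v_{4}  ⇒ sig = (2; 1)
  • {5,6}:  v_{5} + v_{6} = v_{4}  ⇒ sig = (2; 1)
  • {1,3}:  v_{1} + v_{3} = v_{0} + v_{5}  ⇒ sig = (2; 1,1)
  • {1,6}:  v_{1} + v_{6} = v_{0} + v_{2}  ⇒ sig = (2; 1,1)
  • {3,6}:  v_{3} + v_{6} = v_{0} + 2·v_{4}  ⇒ sig = (2; 1,2)
  • {0,2,5}:  v_{0} + v_{2} + v_{5} = 0  ⇒ sig = (3; —)
  • {0,2,4}:  v_{0} + v_{2} + v_{4} = v_{6}  ⇒ sig = (3; 1)
  • {0,4,5}:  v_{0} + v_{4} + v_{5} = v_{3}  ⇒ sig = (3; 1)

Signatures (|P|; sorted positive RHS coefficients), sorted:
    (2; —)
    (2; 1)
    (2; 1)
    (2; 1,1)
    (2; 1,1)
    (2; 1,2)
    (3; —)
    (3; 1)
    (3; 1)


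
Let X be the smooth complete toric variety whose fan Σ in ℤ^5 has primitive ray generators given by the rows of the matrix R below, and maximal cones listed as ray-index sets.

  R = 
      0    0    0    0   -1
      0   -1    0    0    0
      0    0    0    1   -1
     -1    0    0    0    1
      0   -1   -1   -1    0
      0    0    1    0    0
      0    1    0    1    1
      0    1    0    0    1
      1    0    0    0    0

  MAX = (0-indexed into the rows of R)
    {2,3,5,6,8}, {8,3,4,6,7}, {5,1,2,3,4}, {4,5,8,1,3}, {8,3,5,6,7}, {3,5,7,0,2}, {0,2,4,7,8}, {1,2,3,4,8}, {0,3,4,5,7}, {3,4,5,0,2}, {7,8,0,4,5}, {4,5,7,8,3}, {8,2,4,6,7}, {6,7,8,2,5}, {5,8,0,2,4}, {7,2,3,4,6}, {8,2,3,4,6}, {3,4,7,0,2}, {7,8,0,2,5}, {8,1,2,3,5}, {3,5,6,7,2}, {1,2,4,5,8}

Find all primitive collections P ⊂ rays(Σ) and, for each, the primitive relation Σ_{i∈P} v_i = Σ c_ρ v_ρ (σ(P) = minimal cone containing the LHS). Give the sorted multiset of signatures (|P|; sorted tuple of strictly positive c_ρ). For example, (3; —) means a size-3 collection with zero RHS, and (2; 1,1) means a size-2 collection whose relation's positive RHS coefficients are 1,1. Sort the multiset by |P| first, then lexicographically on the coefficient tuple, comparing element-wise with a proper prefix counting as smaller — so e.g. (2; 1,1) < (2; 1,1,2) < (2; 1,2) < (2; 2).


9 collections generate NE(X_Σ); each relation:

  P = {0,6}:  v_{0} + v_{6} = v_{2} + v_{7}  so sig = (2; 1,1)
  P = {1,7}:  v_{1} + v_{7} = v_{3} + v_{8}  so sig = (2; 1,1)
  P = {0,1}:  v_{0} + v_{1} = v_{2} + v_{4} + v_{5}  so sig = (2; 1,1,1)
  P = {1,6}:  v_{1} + v_{6} = v_{2} + 2·v_{3} + 2·v_{8}  so sig = (2; 1,2,2)
  P = {0,3,8}:  v_{0} + v_{3} + v_{8} = 0  so sig = (3; —)
  P = {4,5,6}:  v_{4} + v_{5} + v_{6} = v_{3} + v_{8}  so sig = (3; 1,1)
  P = {2,4,5,7}:  v_{2} + v_{4} + v_{5} + v_{7} = 0  so sig = (4; —)
  P = {2,3,7,8}:  v_{2} + v_{3} + v_{7} + v_{8} = v_{6}  so sig = (4; 1)
  P = {2,3,4,5,8}:  v_{2} + v_{3} + v_{4} + v_{5} + v_{8} = v_{1}  so sig = (5; 1)

so the primitive-relation signature multiset is
{ (2; 1,1) ×2,  (2; 1,1,1),  (2; 1,2,2),  (3; —),  (3; 1,1),  (4; —),  (4; 1),  (5; 1) }


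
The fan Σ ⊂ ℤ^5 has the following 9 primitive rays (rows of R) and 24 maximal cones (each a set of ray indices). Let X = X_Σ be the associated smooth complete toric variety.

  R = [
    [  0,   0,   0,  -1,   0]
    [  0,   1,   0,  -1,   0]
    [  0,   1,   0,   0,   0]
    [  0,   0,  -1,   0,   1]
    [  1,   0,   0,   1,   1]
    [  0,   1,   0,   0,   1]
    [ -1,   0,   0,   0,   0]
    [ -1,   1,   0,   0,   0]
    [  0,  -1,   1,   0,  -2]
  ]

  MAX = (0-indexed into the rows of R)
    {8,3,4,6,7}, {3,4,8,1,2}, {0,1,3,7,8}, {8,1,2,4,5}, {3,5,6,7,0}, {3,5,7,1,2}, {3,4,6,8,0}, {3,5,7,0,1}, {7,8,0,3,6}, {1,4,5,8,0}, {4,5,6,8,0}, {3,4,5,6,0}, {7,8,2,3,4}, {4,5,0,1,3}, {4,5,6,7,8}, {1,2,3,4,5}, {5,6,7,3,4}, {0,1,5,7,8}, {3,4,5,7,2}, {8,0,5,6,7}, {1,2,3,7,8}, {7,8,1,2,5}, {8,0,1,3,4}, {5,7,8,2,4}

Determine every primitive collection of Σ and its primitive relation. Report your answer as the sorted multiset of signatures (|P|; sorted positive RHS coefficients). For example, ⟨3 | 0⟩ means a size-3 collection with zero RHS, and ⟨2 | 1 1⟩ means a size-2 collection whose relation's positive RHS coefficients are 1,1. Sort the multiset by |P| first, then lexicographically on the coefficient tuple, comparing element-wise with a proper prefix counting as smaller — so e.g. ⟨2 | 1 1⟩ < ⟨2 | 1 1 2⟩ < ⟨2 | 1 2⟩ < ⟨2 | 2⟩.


|primitive collections| = 6. Relations:

  P={0,2}:  v_{0} + v_{2} = v_{1}  ⇒ sig = ⟨2 | 1⟩
  P={2,6}:  v_{2} + v_{6} = v_{7}  ⇒ sig = ⟨2 | 1⟩
  P={1,6}:  v_{1} + v_{6} = v_{0} + v_{7}  ⇒ sig = ⟨2 | 1 1⟩
  P={3,5,8}:  v_{3} + v_{5} + v_{8} = 0  ⇒ sig = ⟨3 | 0⟩
  P={0,4,7}:  v_{0} + v_{4} + v_{7} = v_{5}  ⇒ sig = ⟨3 | 1⟩
  P={1,4,7}:  v_{1} + v_{4} + v_{7} = v_{2} + v_{5}  ⇒ sig = ⟨3 | 1 1⟩

Sorted signature multiset PRS(X):
[⟨2 | 1⟩, ⟨2 | 1⟩, ⟨2 | 1 1⟩, ⟨3 | 0⟩, ⟨3 | 1⟩, ⟨3 | 1 1⟩]


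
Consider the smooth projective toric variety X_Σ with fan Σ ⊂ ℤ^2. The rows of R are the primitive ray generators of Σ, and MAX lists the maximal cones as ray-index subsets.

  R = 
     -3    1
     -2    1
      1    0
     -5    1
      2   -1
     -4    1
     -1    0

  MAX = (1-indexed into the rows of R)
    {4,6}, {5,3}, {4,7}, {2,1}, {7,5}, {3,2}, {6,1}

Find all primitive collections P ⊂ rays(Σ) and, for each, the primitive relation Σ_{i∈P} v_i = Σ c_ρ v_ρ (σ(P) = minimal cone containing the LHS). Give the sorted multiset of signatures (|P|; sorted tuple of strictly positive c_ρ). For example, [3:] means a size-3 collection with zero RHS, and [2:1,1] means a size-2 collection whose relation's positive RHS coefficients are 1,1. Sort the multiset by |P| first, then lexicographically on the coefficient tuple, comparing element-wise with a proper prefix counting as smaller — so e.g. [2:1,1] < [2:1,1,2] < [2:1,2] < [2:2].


The 14 primitive collections of Σ (r=7, n=2):

  • {2,5}:  v_{2} + v_{5} = 0  so sig = [2:]
  • {3,7}:  v_{3} + v_{7} = 0  so sig = [2:]
  • {1,3}:  v_{1} + v_{3} = v_{2}  so sig = [2:1]
  • {1,5}:  v_{1} + v_{5} = v_{7}  so sig = [2:1]
  • {1,7}:  v_{1} + v_{7} = v_{6}  so sig = [2:1]
  • {2,7}:  v_{2} + v_{7} = v_{1}  so sig = [2:1]
  • {3,4}:  v_{3} + v_{4} = v_{6}  so sig = [2:1]
  • {3,6}:  v_{3} + v_{6} = v_{1}  so sig = [2:1]
  • {6,7}:  v_{6} + v_{7} = v_{4}  so sig = [2:1]
  • {2,4}:  v_{2} + v_{4} = v_{1} + v_{6}  so sig = [2:1,1]
  • {1,4}:  v_{1} + v_{4} = 2·v_{6}  so sig = [2:2]
  • {2,6}:  v_{2} + v_{6} = 2·v_{1}  so sig = [2:2]
  • {5,6}:  v_{5} + v_{6} = 2·v_{7}  so sig = [2:2]
  • {4,5}:  v_{4} + v_{5} = 3·v_{7}  so sig = [2:3]

so the primitive-relation signature multiset is
[[2:], [2:], [2:1], [2:1], [2:1], [2:1], [2:1], [2:1], [2:1], [2:1,1], [2:2], [2:2], [2:2], [2:3]]


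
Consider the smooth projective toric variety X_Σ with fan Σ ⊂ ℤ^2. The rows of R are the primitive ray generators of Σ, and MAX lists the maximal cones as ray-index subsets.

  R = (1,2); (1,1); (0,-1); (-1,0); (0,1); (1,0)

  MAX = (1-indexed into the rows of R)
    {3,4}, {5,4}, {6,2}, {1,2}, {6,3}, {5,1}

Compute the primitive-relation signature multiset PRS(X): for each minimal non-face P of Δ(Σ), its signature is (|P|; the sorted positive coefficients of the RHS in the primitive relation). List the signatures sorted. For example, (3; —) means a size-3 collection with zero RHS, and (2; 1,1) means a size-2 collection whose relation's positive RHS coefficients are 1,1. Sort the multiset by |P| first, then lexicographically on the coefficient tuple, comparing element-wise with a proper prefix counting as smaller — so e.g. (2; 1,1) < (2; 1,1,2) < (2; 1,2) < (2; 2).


|primitive collections| = 9. Relations:

  P={3,5}:  v_{3} + v_{5} = 0 — sig = (2; —)
  P={4,6}:  v_{4} + v_{6} = 0 — sig = (2; —)
  P={1,3}:  v_{1} + v_{3} = v_{2} — sig = (2; 1)
  P={2,3}:  v_{2} + v_{3} = v_{6} — sig = (2; 1)
  P={2,4}:  v_{2} + v_{4} = v_{5} — sig = (2; 1)
  P={2,5}:  v_{2} + v_{5} = v_{1} — sig = (2; 1)
  P={5,6}:  v_{5} + v_{6} = v_{2} — sig = (2; 1)
  P={1,4}:  v_{1} + v_{4} = 2·v_{5} — sig = (2; 2)
  P={1,6}:  v_{1} + v_{6} = 2·v_{2} — sig = (2; 2)

Signatures (|P|; sorted positive RHS coefficients), sorted:
[(2; —), (2; —), (2; 1), (2; 1), (2; 1), (2; 1), (2; 1), (2; 2), (2; 2)]


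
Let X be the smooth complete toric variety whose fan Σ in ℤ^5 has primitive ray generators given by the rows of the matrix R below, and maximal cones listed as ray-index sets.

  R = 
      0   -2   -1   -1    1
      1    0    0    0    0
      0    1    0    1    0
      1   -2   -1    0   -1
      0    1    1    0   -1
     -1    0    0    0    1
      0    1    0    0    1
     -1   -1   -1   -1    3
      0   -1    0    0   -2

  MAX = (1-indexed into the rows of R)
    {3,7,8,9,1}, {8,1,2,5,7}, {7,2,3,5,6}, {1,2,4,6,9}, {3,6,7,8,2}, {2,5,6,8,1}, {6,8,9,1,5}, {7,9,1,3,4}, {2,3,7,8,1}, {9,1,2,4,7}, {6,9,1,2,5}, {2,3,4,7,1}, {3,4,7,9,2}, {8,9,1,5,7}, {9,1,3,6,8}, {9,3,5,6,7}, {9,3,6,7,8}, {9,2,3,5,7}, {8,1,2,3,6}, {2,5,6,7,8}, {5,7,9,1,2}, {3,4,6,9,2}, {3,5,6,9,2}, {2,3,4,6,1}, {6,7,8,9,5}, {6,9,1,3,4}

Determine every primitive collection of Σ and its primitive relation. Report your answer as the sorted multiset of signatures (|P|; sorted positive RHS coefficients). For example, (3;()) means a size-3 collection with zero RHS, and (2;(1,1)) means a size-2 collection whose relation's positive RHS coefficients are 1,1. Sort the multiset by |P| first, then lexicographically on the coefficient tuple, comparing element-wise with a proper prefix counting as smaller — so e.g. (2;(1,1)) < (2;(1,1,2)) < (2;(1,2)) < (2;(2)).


9 collections generate NE(X_Σ); each relation:

  • {4,5}:  v_{4} + v_{5} = v_{2} + v_{9}  ⟹  sig = (2;(1,1))
  • {4,8}:  v_{4} + v_{8} = 2·v_{1} + v_{3}  ⟹  sig = (2;(1,2))
  • {1,3,5}:  v_{1} + v_{3} + v_{5} = 0  ⟹  sig = (3;())
  • {1,6,7}:  v_{1} + v_{6} + v_{7} = v_{8}  ⟹  sig = (3;(1))
  • {2,8,9}:  v_{2} + v_{8} + v_{9} = v_{1}  ⟹  sig = (3;(1))
  • {3,5,8}:  v_{3} + v_{5} + v_{8} = v_{6} + v_{7}  ⟹  sig = (3;(1,1))
  • {4,6,7}:  v_{4} + v_{6} + v_{7} = v_{1} + v_{3}  ⟹  sig = (3;(1,1))
  • {2,6,7,9}:  v_{2} + v_{6} + v_{7} + v_{9} = 0  ⟹  sig = (4;())
  • {1,2,3,9}:  v_{1} + v_{2} + v_{3} + v_{9} = v_{4}  ⟹  sig = (4;(1))

Signatures (|P|; sorted positive RHS coefficients), sorted:
{ (2;(1,1)),  (2;(1,2)),  (3;()),  (3;(1)) ×2,  (3;(1,1)) ×2,  (4;()),  (4;(1)) }


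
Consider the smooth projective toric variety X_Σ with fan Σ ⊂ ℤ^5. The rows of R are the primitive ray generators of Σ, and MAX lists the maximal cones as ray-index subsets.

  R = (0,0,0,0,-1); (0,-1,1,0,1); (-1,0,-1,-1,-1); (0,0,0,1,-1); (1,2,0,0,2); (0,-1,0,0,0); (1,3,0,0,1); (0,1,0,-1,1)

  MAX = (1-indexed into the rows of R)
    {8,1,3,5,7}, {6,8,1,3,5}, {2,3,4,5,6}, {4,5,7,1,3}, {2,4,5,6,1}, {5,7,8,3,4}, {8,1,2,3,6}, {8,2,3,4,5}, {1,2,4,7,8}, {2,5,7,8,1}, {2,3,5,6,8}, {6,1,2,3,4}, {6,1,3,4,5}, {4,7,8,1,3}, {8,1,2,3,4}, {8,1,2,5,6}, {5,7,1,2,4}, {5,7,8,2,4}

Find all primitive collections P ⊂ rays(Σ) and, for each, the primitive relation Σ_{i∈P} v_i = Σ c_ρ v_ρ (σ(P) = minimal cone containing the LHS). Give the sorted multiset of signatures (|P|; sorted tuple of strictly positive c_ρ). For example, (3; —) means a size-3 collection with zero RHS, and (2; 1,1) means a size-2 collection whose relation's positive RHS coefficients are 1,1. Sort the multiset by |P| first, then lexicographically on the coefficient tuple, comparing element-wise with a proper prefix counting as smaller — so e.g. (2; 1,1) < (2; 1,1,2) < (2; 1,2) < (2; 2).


5 collections generate NE(X_Σ); each relation:

  P = {6,7}:  v_{6} + v_{7} = v_{1} + v_{5} ; sig = (2; 1,1)
  P = {4,6,8}:  v_{4} + v_{6} + v_{8} = 0 ; sig = (3; —)
  P = {2,3,7}:  v_{2} + v_{3} + v_{7} = v_{4} + 2·v_{8} ; sig = (3; 1,2)
  P = {1,2,3,5}:  v_{1} + v_{2} + v_{3} + v_{5} = v_{8} ; sig = (4; 1)
  P = {1,4,5,8}:  v_{1} + v_{4} + v_{5} + v_{8} = v_{7} ; sig = (4; 1)

so the primitive-relation signature multiset is
{ (2; 1,1),  (3; —),  (3; 1,2),  (4; 1) ×2 }


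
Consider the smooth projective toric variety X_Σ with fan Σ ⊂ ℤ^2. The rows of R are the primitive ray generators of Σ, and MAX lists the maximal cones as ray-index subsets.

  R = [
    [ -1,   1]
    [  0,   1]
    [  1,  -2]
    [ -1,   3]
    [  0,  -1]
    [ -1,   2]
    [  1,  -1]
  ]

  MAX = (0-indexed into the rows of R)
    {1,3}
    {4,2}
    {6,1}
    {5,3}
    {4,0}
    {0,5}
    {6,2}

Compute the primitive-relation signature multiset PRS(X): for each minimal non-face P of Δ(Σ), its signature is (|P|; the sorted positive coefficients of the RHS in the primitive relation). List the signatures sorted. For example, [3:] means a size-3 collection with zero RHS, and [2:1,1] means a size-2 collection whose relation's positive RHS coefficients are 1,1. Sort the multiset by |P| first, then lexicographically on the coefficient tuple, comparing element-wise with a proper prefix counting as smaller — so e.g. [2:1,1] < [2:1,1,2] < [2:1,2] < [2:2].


The 14 primitive collections of Σ (r=7, n=2):

  P={0,6}:  v_{0} + v_{6} = 0 ; sig = [2:]
  P={1,4}:  v_{1} + v_{4} = 0 ; sig = [2:]
  P={2,5}:  v_{2} + v_{5} = 0 ; sig = [2:]
  P={0,1}:  v_{0} + v_{1} = v_{5} ; sig = [2:1]
  P={0,2}:  v_{0} + v_{2} = v_{4} ; sig = [2:1]
  P={1,2}:  v_{1} + v_{2} = v_{6} ; sig = [2:1]
  P={1,5}:  v_{1} + v_{5} = v_{3} ; sig = [2:1]
  P={2,3}:  v_{2} + v_{3} = v_{1} ; sig = [2:1]
  P={3,4}:  v_{3} + v_{4} = v_{5} ; sig = [2:1]
  P={4,5}:  v_{4} + v_{5} = v_{0} ; sig = [2:1]
  P={4,6}:  v_{4} + v_{6} = v_{2} ; sig = [2:1]
  P={5,6}:  v_{5} + v_{6} = v_{1} ; sig = [2:1]
  P={0,3}:  v_{0} + v_{3} = 2·v_{5} ; sig = [2:2]
  P={3,6}:  v_{3} + v_{6} = 2·v_{1} ; sig = [2:2]

Signatures (|P|; sorted positive RHS coefficients), sorted:
    |P|=2: 14 collections, coeffs (), (), (), (1), (1), (1), (1), (1), (1), (1), (1), (1), (2), (2)


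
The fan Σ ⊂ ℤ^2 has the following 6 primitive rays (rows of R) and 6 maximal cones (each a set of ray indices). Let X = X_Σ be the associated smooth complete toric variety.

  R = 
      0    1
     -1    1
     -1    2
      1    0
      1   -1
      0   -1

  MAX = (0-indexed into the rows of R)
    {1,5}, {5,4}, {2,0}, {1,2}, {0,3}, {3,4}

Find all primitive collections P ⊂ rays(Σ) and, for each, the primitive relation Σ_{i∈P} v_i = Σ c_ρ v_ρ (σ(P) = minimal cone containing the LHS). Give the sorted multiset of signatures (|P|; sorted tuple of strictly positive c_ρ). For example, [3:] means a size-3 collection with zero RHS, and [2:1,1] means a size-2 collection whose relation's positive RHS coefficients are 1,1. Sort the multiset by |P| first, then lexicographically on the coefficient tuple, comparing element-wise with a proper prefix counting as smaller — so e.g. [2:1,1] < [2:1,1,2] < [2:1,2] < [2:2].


Δ(Σ) — 6 vertices, 9 min non-faces:

  P={0,5}:  v_{0} + v_{5} = 0  →  sig = [2:]
  P={1,4}:  v_{1} + v_{4} = 0  →  sig = [2:]
  P={0,1}:  v_{0} + v_{1} = v_{2}  →  sig = [2:1]
  P={0,4}:  v_{0} + v_{4} = v_{3}  →  sig = [2:1]
  P={1,3}:  v_{1} + v_{3} = v_{0}  →  sig = [2:1]
  P={2,4}:  v_{2} + v_{4} = v_{0}  →  sig = [2:1]
  P={2,5}:  v_{2} + v_{5} = v_{1}  →  sig = [2:1]
  P={3,5}:  v_{3} + v_{5} = v_{4}  →  sig = [2:1]
  P={2,3}:  v_{2} + v_{3} = 2·v_{0}  →  sig = [2:2]

Sorted signature multiset PRS(X):
    |P|=2: 9 collections, coeffs (), (), (1), (1), (1), (1), (1), (1), (2)


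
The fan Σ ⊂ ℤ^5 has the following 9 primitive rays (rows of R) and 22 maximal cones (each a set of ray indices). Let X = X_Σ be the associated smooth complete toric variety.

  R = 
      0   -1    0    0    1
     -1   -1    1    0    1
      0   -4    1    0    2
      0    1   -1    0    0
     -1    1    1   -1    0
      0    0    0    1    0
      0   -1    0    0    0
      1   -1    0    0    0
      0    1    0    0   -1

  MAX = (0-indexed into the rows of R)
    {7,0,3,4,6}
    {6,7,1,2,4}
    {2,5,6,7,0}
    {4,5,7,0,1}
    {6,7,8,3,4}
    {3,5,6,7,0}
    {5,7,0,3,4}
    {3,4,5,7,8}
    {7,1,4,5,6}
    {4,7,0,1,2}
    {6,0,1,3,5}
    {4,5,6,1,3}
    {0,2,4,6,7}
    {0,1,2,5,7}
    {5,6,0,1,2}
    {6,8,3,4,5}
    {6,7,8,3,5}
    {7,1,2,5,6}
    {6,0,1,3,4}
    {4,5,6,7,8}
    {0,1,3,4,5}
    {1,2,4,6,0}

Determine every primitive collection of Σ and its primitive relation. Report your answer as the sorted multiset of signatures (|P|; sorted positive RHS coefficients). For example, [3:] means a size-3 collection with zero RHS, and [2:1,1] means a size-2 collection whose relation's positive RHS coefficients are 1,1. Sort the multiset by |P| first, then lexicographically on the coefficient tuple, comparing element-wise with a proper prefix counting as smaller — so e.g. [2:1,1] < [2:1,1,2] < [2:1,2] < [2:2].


|primitive collections| = 9. Relations:

  P={0,8}:  v_{0} + v_{8} = 0  →  sig = [2:]
  P={1,8}:  v_{1} + v_{8} = v_{4} + v_{5} + v_{6}  →  sig = [2:1,1,1]
  P={2,8}:  v_{2} + v_{8} = v_{1} + v_{6} + v_{7}  →  sig = [2:1,1,1]
  P={2,3}:  v_{2} + v_{3} = 2·v_{0} + v_{6}  →  sig = [2:1,2]
  P={1,3,7}:  v_{1} + v_{3} + v_{7} = v_{0}  →  sig = [3:1]
  P={2,4,5}:  v_{2} + v_{4} + v_{5} = 2·v_{1} + v_{7}  →  sig = [3:1,2]
  P={0,1,6,7}:  v_{0} + v_{1} + v_{6} + v_{7} = v_{2}  →  sig = [4:1]
  P={0,4,5,6}:  v_{0} + v_{4} + v_{5} + v_{6} = v_{1}  →  sig = [4:1]
  P={3,4,5,6,7}:  v_{3} + v_{4} + v_{5} + v_{6} + v_{7} = 0  →  sig = [5:]

Signatures (|P|; sorted positive RHS coefficients), sorted:
{ [2:],  [2:1,1,1] ×2,  [2:1,2],  [3:1],  [3:1,2],  [4:1] ×2,  [5:] }


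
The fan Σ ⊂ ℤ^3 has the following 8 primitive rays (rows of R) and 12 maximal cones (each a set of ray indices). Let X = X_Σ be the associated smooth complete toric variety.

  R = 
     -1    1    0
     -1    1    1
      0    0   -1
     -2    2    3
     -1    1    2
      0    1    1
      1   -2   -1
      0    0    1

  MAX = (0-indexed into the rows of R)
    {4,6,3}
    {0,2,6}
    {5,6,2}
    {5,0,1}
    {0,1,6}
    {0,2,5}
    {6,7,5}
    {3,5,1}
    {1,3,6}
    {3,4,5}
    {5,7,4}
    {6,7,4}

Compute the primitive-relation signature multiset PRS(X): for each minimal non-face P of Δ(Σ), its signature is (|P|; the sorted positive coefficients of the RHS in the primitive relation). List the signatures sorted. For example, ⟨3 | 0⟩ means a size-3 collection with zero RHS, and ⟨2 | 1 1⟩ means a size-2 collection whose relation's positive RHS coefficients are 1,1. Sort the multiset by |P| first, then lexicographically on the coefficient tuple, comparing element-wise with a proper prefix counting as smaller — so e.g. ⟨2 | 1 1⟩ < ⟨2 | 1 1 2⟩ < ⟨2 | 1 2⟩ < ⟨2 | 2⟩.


The 14 primitive collections of Σ (r=8, n=3):

  P = {2,7}:  v_{2} + v_{7} = 0 ; sig = ⟨2 | 0⟩
  P = {0,7}:  v_{0} + v_{7} = v_{1} ; sig = ⟨2 | 1⟩
  P = {1,2}:  v_{1} + v_{2} = v_{0} ; sig = ⟨2 | 1⟩
  P = {1,4}:  v_{1} + v_{4} = v_{3} ; sig = ⟨2 | 1⟩
  P = {1,7}:  v_{1} + v_{7} = v_{4} ; sig = ⟨2 | 1⟩
  P = {2,4}:  v_{2} + v_{4} = v_{1} ; sig = ⟨2 | 1⟩
  P = {0,4}:  v_{0} + v_{4} = 2·v_{1} ; sig = ⟨2 | 2⟩
  P = {2,3}:  v_{2} + v_{3} = 2·v_{1} ; sig = ⟨2 | 2⟩
  P = {3,7}:  v_{3} + v_{7} = 2·v_{4} ; sig = ⟨2 | 2⟩
  P = {0,3}:  v_{0} + v_{3} = 3·v_{1} ; sig = ⟨2 | 3⟩
  P = {0,5,6}:  v_{0} + v_{5} + v_{6} = 0 ; sig = ⟨3 | 0⟩
  P = {1,5,6}:  v_{1} + v_{5} + v_{6} = v_{7} ; sig = ⟨3 | 1⟩
  P = {3,5,6}:  v_{3} + v_{5} + v_{6} = v_{4} + v_{7} ; sig = ⟨3 | 1 1⟩
  P = {4,5,6}:  v_{4} + v_{5} + v_{6} = 2·v_{7} ; sig = ⟨3 | 2⟩

Sorted signature multiset PRS(X):
    |P|=2: 10 collections, coeffs (), (1), (1), (1), (1), (1), (2), (2), (2), (3)
    |P|=3: 4 collections, coeffs (), (1), (1,1), (2)


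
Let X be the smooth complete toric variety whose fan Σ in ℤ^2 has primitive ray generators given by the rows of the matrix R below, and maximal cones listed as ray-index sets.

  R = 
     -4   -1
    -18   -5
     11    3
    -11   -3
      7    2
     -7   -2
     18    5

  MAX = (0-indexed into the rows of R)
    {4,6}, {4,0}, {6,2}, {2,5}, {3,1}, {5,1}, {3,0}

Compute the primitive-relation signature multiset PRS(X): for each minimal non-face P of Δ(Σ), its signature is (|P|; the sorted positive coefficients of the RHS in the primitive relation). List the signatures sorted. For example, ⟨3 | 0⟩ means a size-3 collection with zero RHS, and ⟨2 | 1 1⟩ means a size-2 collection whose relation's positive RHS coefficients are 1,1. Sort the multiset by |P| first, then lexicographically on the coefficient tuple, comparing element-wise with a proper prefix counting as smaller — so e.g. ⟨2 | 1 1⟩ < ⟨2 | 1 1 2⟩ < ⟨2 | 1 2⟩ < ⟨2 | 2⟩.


Primitive collections (14):

  • {1,6}:  v_{1} + v_{6} = 0  ⟹  sig = ⟨2 | 0⟩
  • {2,3}:  v_{2} + v_{3} = 0  ⟹  sig = ⟨2 | 0⟩
  • {4,5}:  v_{4} + v_{5} = 0  ⟹  sig = ⟨2 | 0⟩
  • {0,2}:  v_{0} + v_{2} = v_{4}  ⟹  sig = ⟨2 | 1⟩
  • {0,5}:  v_{0} + v_{5} = v_{3}  ⟹  sig = ⟨2 | 1⟩
  • {1,2}:  v_{1} + v_{2} = v_{5}  ⟹  sig = ⟨2 | 1⟩
  • {1,4}:  v_{1} + v_{4} = v_{3}  ⟹  sig = ⟨2 | 1⟩
  • {2,4}:  v_{2} + v_{4} = v_{6}  ⟹  sig = ⟨2 | 1⟩
  • {3,4}:  v_{3} + v_{4} = v_{0}  ⟹  sig = ⟨2 | 1⟩
  • {3,5}:  v_{3} + v_{5} = v_{1}  ⟹  sig = ⟨2 | 1⟩
  • {3,6}:  v_{3} + v_{6} = v_{4}  ⟹  sig = ⟨2 | 1⟩
  • {5,6}:  v_{5} + v_{6} = v_{2}  ⟹  sig = ⟨2 | 1⟩
  • {0,1}:  v_{0} + v_{1} = 2·v_{3}  ⟹  sig = ⟨2 | 2⟩
  • {0,6}:  v_{0} + v_{6} = 2·v_{4}  ⟹  sig = ⟨2 | 2⟩

Hence PRS(X_Σ) =
    |P|=2: 14 collections, coeffs (), (), (), (1), (1), (1), (1), (1), (1), (1), (1), (1), (2), (2)


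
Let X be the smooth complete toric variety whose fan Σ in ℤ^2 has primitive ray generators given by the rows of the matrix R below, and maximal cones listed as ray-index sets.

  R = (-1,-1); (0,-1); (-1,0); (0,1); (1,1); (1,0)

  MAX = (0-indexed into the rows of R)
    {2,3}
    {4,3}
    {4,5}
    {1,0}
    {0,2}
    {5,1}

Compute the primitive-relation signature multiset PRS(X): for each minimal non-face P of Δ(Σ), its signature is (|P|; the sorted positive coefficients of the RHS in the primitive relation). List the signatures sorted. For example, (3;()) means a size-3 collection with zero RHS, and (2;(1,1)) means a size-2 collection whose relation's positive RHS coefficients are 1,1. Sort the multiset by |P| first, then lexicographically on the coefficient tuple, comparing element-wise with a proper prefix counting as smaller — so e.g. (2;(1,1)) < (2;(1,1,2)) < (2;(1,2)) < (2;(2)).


9 collections generate NE(X_Σ); each relation:

  P = {0,4}:  v_{0} + v_{4} = 0 ; sig = (2;())
  P = {1,3}:  v_{1} + v_{3} = 0 ; sig = (2;())
  P = {2,5}:  v_{2} + v_{5} = 0 ; sig = (2;())
  P = {0,3}:  v_{0} + v_{3} = v_{2} ; sig = (2;(1))
  P = {0,5}:  v_{0} + v_{5} = v_{1} ; sig = (2;(1))
  P = {1,2}:  v_{1} + v_{2} = v_{0} ; sig = (2;(1))
  P = {1,4}:  v_{1} + v_{4} = v_{5} ; sig = (2;(1))
  P = {2,4}:  v_{2} + v_{4} = v_{3} ; sig = (2;(1))
  P = {3,5}:  v_{3} + v_{5} = v_{4} ; sig = (2;(1))

Hence PRS(X_Σ) =
    |P|=2: 9 collections, coeffs (), (), (), (1), (1), (1), (1), (1), (1)


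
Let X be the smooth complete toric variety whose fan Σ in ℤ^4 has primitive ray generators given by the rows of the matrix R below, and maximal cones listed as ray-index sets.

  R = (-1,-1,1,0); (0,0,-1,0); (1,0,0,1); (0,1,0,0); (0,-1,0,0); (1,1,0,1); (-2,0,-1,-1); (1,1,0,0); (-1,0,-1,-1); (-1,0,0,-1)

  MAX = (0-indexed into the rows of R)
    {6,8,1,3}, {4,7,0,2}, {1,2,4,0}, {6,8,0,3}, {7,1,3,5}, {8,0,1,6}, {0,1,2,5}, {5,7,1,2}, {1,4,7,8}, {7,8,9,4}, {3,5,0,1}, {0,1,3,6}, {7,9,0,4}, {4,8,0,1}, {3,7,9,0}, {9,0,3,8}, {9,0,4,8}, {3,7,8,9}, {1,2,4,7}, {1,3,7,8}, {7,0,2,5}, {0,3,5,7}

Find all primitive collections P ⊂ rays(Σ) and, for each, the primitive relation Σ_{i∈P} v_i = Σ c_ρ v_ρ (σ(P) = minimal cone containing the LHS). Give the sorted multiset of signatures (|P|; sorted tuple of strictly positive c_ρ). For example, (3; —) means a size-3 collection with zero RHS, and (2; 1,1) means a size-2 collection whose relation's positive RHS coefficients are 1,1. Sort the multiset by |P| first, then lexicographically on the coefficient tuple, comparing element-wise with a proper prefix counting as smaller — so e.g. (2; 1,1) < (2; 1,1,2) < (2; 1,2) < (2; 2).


Primitive collections (16):

  {2,9}:  v_{2} + v_{9} = 0 — sig = (2; —)
  {3,4}:  v_{3} + v_{4} = 0 — sig = (2; —)
  {1,9}:  v_{1} + v_{9} = v_{8} — sig = (2; 1)
  {2,3}:  v_{2} + v_{3} = v_{5} — sig = (2; 1)
  {2,8}:  v_{2} + v_{8} = v_{1} — sig = (2; 1)
  {4,5}:  v_{4} + v_{5} = v_{2} — sig = (2; 1)
  {5,9}:  v_{5} + v_{9} = v_{3} — sig = (2; 1)
  {5,8}:  v_{5} + v_{8} = v_{1} + v_{3} — sig = (2; 1,1)
  {6,7}:  v_{6} + v_{7} = v_{3} + v_{8} — sig = (2; 1,1)
  {4,6}:  v_{4} + v_{6} = v_{0} + v_{1} + v_{8} — sig = (2; 1,1,1)
  {2,6}:  v_{2} + v_{6} = v_{0} + 2·v_{1} + v_{3} — sig = (2; 1,1,2)
  {6,9}:  v_{6} + v_{9} = v_{0} + v_{3} + 2·v_{8} — sig = (2; 1,1,2)
  {5,6}:  v_{5} + v_{6} = v_{0} + 2·v_{1} + 2·v_{3} — sig = (2; 1,2,2)
  {0,1,7}:  v_{0} + v_{1} + v_{7} = 0 — sig = (3; —)
  {0,7,8}:  v_{0} + v_{7} + v_{8} = v_{9} — sig = (3; 1)
  {0,1,3,8}:  v_{0} + v_{1} + v_{3} + v_{8} = v_{6} — sig = (4; 1)

so the primitive-relation signature multiset is
    |P|=2: 13 collections, coeffs (), (), (1), (1), (1), (1), (1), (1,1), (1,1), (1,1,1), (1,1,2), (1,1,2), (1,2,2)
    |P|=3: 2 collections, coeffs (), (1)
    |P|=4: 1 collection, coeffs (1)


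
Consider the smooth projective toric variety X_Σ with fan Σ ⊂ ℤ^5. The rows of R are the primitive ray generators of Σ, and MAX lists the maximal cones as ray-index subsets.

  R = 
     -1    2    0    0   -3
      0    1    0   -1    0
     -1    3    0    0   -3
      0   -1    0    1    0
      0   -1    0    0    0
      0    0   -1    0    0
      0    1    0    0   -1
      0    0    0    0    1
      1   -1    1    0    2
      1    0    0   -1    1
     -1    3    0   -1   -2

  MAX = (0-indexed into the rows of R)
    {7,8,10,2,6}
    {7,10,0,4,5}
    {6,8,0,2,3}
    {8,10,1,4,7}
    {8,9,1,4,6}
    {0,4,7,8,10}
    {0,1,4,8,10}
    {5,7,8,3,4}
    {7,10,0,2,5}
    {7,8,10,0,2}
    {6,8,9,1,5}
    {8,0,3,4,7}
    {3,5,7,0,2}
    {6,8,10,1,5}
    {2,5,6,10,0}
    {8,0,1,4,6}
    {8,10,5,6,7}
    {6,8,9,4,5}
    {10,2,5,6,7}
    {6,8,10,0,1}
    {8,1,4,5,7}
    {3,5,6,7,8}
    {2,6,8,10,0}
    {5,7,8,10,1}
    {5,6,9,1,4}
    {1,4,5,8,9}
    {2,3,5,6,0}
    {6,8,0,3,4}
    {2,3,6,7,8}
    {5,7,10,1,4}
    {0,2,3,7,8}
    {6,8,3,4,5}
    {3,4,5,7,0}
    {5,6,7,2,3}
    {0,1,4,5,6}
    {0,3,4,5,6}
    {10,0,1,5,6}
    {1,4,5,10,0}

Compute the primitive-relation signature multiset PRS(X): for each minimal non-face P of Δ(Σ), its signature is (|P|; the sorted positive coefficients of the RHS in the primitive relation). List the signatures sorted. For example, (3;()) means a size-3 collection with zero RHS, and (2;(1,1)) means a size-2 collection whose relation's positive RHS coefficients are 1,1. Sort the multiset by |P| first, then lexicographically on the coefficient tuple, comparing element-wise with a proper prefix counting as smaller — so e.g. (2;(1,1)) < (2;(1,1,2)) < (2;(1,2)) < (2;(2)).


18 minimal non-faces of Δ(Σ) (on 11 rays):

  {1,3}:  v_{1} + v_{3} = 0  ⇒ sig = (2;())
  {2,4}:  v_{2} + v_{4} = v_{0}  ⇒ sig = (2;(1))
  {1,2}:  v_{1} + v_{2} = v_{6} + v_{10}  ⇒ sig = (2;(1,1))
  {3,10}:  v_{3} + v_{10} = v_{0} + v_{7}  ⇒ sig = (2;(1,1))
  {7,9}:  v_{7} + v_{9} = v_{1} + v_{5} + v_{8}  ⇒ sig = (2;(1,1,1))
  {3,9}:  v_{3} + v_{9} = v_{4} + v_{5} + v_{6} + v_{8}  ⇒ sig = (2;(1,1,1,1))
  {0,9}:  v_{0} + v_{9} = v_{1} + v_{4} + 2·v_{6}  ⇒ sig = (2;(1,1,2))
  {2,9}:  v_{2} + v_{9} = v_{1} + 2·v_{6}  ⇒ sig = (2;(1,2))
  {9,10}:  v_{9} + v_{10} = 2·v_{1} + v_{6}  ⇒ sig = (2;(1,2))
  {4,6,7}:  v_{4} + v_{6} + v_{7} = 0  ⇒ sig = (3;())
  {0,1,7}:  v_{0} + v_{1} + v_{7} = v_{10}  ⇒ sig = (3;(1))
  {0,5,8}:  v_{0} + v_{5} + v_{8} = v_{6}  ⇒ sig = (3;(1))
  {0,6,7}:  v_{0} + v_{6} + v_{7} = v_{2}  ⇒ sig = (3;(1))
  {4,6,10}:  v_{4} + v_{6} + v_{10} = v_{0} + v_{1}  ⇒ sig = (3;(1,1))
  {1,6,7}:  v_{1} + v_{6} + v_{7} = v_{5} + v_{8} + v_{10}  ⇒ sig = (3;(1,1,1))
  {2,5,8}:  v_{2} + v_{5} + v_{8} = 2·v_{6} + v_{7}  ⇒ sig = (3;(1,2))
  {4,5,8,10}:  v_{4} + v_{5} + v_{8} + v_{10} = v_{1}  ⇒ sig = (4;(1))
  {1,4,5,6,8}:  v_{1} + v_{4} + v_{5} + v_{6} + v_{8} = v_{9}  ⇒ sig = (5;(1))

Sorted signature multiset PRS(X):
    |P|=2: 9 collections, coeffs (), (1), (1,1), (1,1), (1,1,1), (1,1,1,1), (1,1,2), (1,2), (1,2)
    |P|=3: 7 collections, coeffs (), (1), (1), (1), (1,1), (1,1,1), (1,2)
    |P|=4: 1 collection, coeffs (1)
    |P|=5: 1 collection, coeffs (1)


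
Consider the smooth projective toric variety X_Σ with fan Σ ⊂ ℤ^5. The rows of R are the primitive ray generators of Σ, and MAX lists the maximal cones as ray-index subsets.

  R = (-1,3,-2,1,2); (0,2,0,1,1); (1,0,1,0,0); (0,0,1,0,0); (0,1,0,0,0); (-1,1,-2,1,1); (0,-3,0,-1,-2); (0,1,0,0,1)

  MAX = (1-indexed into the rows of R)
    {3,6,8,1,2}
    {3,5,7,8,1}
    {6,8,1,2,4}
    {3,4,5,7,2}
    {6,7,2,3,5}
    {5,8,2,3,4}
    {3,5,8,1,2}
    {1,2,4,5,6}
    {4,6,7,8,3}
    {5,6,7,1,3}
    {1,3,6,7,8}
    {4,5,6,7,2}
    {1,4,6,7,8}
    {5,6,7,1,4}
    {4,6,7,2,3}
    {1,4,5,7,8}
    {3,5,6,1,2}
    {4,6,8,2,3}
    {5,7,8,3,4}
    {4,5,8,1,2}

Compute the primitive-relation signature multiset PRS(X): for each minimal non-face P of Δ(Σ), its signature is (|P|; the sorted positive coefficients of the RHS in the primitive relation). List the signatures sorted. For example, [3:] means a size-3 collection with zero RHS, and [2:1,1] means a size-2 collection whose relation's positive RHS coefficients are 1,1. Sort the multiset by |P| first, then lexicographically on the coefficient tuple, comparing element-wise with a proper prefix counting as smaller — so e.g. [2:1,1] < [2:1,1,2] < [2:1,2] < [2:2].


Primitive collections (5):

  P={2,7,8}:  v_{2} + v_{7} + v_{8} = 0  so sig = [3:]
  P={5,6,8}:  v_{5} + v_{6} + v_{8} = v_{1}  so sig = [3:1]
  P={1,2,7}:  v_{1} + v_{2} + v_{7} = v_{5} + v_{6}  so sig = [3:1,1]
  P={1,3,4}:  v_{1} + v_{3} + v_{4} = v_{2} + v_{8}  so sig = [3:1,1]
  P={3,4,5,6}:  v_{3} + v_{4} + v_{5} + v_{6} = v_{2}  so sig = [4:1]

Sorted signature multiset PRS(X):
    [3:]
    [3:1]
    [3:1,1]
    [3:1,1]
    [4:1]
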